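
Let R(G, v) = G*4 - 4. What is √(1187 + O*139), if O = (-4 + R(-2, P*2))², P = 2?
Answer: √36771 ≈ 191.76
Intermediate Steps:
R(G, v) = -4 + 4*G (R(G, v) = 4*G - 4 = -4 + 4*G)
O = 256 (O = (-4 + (-4 + 4*(-2)))² = (-4 + (-4 - 8))² = (-4 - 12)² = (-16)² = 256)
√(1187 + O*139) = √(1187 + 256*139) = √(1187 + 35584) = √36771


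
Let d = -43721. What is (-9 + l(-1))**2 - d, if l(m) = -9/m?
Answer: 43721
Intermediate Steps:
(-9 + l(-1))**2 - d = (-9 - 9/(-1))**2 - 1*(-43721) = (-9 - 9*(-1))**2 + 43721 = (-9 + 9)**2 + 43721 = 0**2 + 43721 = 0 + 43721 = 43721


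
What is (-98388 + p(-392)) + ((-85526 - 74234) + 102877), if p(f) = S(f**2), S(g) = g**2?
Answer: 23612469625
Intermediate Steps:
p(f) = f**4 (p(f) = (f**2)**2 = f**4)
(-98388 + p(-392)) + ((-85526 - 74234) + 102877) = (-98388 + (-392)**4) + ((-85526 - 74234) + 102877) = (-98388 + 23612624896) + (-159760 + 102877) = 23612526508 - 56883 = 23612469625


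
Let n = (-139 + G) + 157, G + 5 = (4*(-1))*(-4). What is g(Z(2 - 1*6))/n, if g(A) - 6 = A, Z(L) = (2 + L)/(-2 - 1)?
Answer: 20/87 ≈ 0.22989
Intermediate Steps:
G = 11 (G = -5 + (4*(-1))*(-4) = -5 - 4*(-4) = -5 + 16 = 11)
Z(L) = -⅔ - L/3 (Z(L) = (2 + L)/(-3) = (2 + L)*(-⅓) = -⅔ - L/3)
n = 29 (n = (-139 + 11) + 157 = -128 + 157 = 29)
g(A) = 6 + A
g(Z(2 - 1*6))/n = (6 + (-⅔ - (2 - 1*6)/3))/29 = (6 + (-⅔ - (2 - 6)/3))*(1/29) = (6 + (-⅔ - ⅓*(-4)))*(1/29) = (6 + (-⅔ + 4/3))*(1/29) = (6 + ⅔)*(1/29) = (20/3)*(1/29) = 20/87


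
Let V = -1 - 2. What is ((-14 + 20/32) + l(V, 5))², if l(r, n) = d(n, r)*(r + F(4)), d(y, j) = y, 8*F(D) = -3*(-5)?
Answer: 361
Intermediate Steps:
F(D) = 15/8 (F(D) = (-3*(-5))/8 = (⅛)*15 = 15/8)
V = -3
l(r, n) = n*(15/8 + r) (l(r, n) = n*(r + 15/8) = n*(15/8 + r))
((-14 + 20/32) + l(V, 5))² = ((-14 + 20/32) + (⅛)*5*(15 + 8*(-3)))² = ((-14 + 20*(1/32)) + (⅛)*5*(15 - 24))² = ((-14 + 5/8) + (⅛)*5*(-9))² = (-107/8 - 45/8)² = (-19)² = 361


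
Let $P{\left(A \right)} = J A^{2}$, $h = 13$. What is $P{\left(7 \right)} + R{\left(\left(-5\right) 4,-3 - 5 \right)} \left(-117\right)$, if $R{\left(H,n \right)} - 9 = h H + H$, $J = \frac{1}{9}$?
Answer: $\frac{285412}{9} \approx 31712.0$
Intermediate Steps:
$J = \frac{1}{9} \approx 0.11111$
$R{\left(H,n \right)} = 9 + 14 H$ ($R{\left(H,n \right)} = 9 + \left(13 H + H\right) = 9 + 14 H$)
$P{\left(A \right)} = \frac{A^{2}}{9}$
$P{\left(7 \right)} + R{\left(\left(-5\right) 4,-3 - 5 \right)} \left(-117\right) = \frac{7^{2}}{9} + \left(9 + 14 \left(\left(-5\right) 4\right)\right) \left(-117\right) = \frac{1}{9} \cdot 49 + \left(9 + 14 \left(-20\right)\right) \left(-117\right) = \frac{49}{9} + \left(9 - 280\right) \left(-117\right) = \frac{49}{9} - -31707 = \frac{49}{9} + 31707 = \frac{285412}{9}$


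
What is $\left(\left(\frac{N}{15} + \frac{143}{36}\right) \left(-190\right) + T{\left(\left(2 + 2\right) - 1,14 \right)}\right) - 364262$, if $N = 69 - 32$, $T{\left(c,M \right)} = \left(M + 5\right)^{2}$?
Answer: $- \frac{6572239}{18} \approx -3.6512 \cdot 10^{5}$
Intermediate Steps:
$T{\left(c,M \right)} = \left(5 + M\right)^{2}$
$N = 37$
$\left(\left(\frac{N}{15} + \frac{143}{36}\right) \left(-190\right) + T{\left(\left(2 + 2\right) - 1,14 \right)}\right) - 364262 = \left(\left(\frac{37}{15} + \frac{143}{36}\right) \left(-190\right) + \left(5 + 14\right)^{2}\right) - 364262 = \left(\left(37 \cdot \frac{1}{15} + 143 \cdot \frac{1}{36}\right) \left(-190\right) + 19^{2}\right) - 364262 = \left(\left(\frac{37}{15} + \frac{143}{36}\right) \left(-190\right) + 361\right) - 364262 = \left(\frac{1159}{180} \left(-190\right) + 361\right) - 364262 = \left(- \frac{22021}{18} + 361\right) - 364262 = - \frac{15523}{18} - 364262 = - \frac{6572239}{18}$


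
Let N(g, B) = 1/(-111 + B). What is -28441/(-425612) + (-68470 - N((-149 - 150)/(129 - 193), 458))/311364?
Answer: -5751057611/37569059154 ≈ -0.15308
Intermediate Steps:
-28441/(-425612) + (-68470 - N((-149 - 150)/(129 - 193), 458))/311364 = -28441/(-425612) + (-68470 - 1/(-111 + 458))/311364 = -28441*(-1/425612) + (-68470 - 1/347)*(1/311364) = 1673/25036 + (-68470 - 1*1/347)*(1/311364) = 1673/25036 + (-68470 - 1/347)*(1/311364) = 1673/25036 - 23759091/347*1/311364 = 1673/25036 - 2639899/12004812 = -5751057611/37569059154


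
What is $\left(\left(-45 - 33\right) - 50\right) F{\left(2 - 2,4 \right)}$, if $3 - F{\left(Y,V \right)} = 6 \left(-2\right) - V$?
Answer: $-2432$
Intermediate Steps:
$F{\left(Y,V \right)} = 15 + V$ ($F{\left(Y,V \right)} = 3 - \left(6 \left(-2\right) - V\right) = 3 - \left(-12 - V\right) = 3 + \left(12 + V\right) = 15 + V$)
$\left(\left(-45 - 33\right) - 50\right) F{\left(2 - 2,4 \right)} = \left(\left(-45 - 33\right) - 50\right) \left(15 + 4\right) = \left(\left(-45 - 33\right) - 50\right) 19 = \left(-78 - 50\right) 19 = \left(-128\right) 19 = -2432$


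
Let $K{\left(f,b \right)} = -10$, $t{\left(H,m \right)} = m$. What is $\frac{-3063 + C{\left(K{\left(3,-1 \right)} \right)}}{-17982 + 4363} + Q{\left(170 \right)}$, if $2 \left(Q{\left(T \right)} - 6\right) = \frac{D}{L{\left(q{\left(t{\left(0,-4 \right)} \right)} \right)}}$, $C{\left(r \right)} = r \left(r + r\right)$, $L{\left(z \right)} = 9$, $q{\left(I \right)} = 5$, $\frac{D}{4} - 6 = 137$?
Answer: $\frac{4656227}{122571} \approx 37.988$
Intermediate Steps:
$D = 572$ ($D = 24 + 4 \cdot 137 = 24 + 548 = 572$)
$C{\left(r \right)} = 2 r^{2}$ ($C{\left(r \right)} = r 2 r = 2 r^{2}$)
$Q{\left(T \right)} = \frac{340}{9}$ ($Q{\left(T \right)} = 6 + \frac{572 \cdot \frac{1}{9}}{2} = 6 + \frac{1}{2} \cdot \frac{572}{9} = 6 + \frac{286}{9} = \frac{340}{9}$)
$\frac{-3063 + C{\left(K{\left(3,-1 \right)} \right)}}{-17982 + 4363} + Q{\left(170 \right)} = \frac{-3063 + 2 \left(-10\right)^{2}}{-17982 + 4363} + \frac{340}{9} = \frac{-3063 + 2 \cdot 100}{-13619} + \frac{340}{9} = \left(-3063 + 200\right) \left(- \frac{1}{13619}\right) + \frac{340}{9} = \left(-2863\right) \left(- \frac{1}{13619}\right) + \frac{340}{9} = \frac{2863}{13619} + \frac{340}{9} = \frac{4656227}{122571}$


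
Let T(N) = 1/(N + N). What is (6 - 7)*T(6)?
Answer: -1/12 ≈ -0.083333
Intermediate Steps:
T(N) = 1/(2*N)
(6 - 7)*T(6) = (6 - 7)*((½)/6) = -1/(2*6) = -1*1/12 = -1/12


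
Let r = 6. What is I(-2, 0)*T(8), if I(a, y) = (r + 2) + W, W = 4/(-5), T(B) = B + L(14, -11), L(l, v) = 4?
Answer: 432/5 ≈ 86.400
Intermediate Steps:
T(B) = 4 + B (T(B) = B + 4 = 4 + B)
W = -⅘ (W = 4*(-⅕) = -⅘ ≈ -0.80000)
I(a, y) = 36/5 (I(a, y) = (6 + 2) - ⅘ = 8 - ⅘ = 36/5)
I(-2, 0)*T(8) = 36*(4 + 8)/5 = (36/5)*12 = 432/5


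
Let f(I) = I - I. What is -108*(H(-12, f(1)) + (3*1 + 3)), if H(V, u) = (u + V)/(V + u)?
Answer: -756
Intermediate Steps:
f(I) = 0
H(V, u) = 1 (H(V, u) = (V + u)/(V + u) = 1)
-108*(H(-12, f(1)) + (3*1 + 3)) = -108*(1 + (3*1 + 3)) = -108*(1 + (3 + 3)) = -108*(1 + 6) = -108*7 = -756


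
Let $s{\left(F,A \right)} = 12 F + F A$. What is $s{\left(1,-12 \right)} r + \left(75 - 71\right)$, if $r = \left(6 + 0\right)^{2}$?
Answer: $4$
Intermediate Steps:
$s{\left(F,A \right)} = 12 F + A F$
$r = 36$ ($r = 6^{2} = 36$)
$s{\left(1,-12 \right)} r + \left(75 - 71\right) = 1 \left(12 - 12\right) 36 + \left(75 - 71\right) = 1 \cdot 0 \cdot 36 + \left(75 - 71\right) = 0 \cdot 36 + 4 = 0 + 4 = 4$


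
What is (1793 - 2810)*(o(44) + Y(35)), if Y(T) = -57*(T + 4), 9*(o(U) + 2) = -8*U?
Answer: 2302601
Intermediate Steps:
o(U) = -2 - 8*U/9 (o(U) = -2 + (-8*U)/9 = -2 - 8*U/9)
Y(T) = -228 - 57*T (Y(T) = -57*(4 + T) = -228 - 57*T)
(1793 - 2810)*(o(44) + Y(35)) = (1793 - 2810)*((-2 - 8/9*44) + (-228 - 57*35)) = -1017*((-2 - 352/9) + (-228 - 1995)) = -1017*(-370/9 - 2223) = -1017*(-20377/9) = 2302601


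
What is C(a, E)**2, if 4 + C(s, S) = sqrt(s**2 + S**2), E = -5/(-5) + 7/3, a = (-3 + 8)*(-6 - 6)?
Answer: 32644/9 - 400*sqrt(13)/3 ≈ 3146.4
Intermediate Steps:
a = -60 (a = 5*(-12) = -60)
E = 10/3 (E = -5*(-1/5) + 7*(1/3) = 1 + 7/3 = 10/3 ≈ 3.3333)
C(s, S) = -4 + sqrt(S**2 + s**2) (C(s, S) = -4 + sqrt(s**2 + S**2) = -4 + sqrt(S**2 + s**2))
C(a, E)**2 = (-4 + sqrt((10/3)**2 + (-60)**2))**2 = (-4 + sqrt(100/9 + 3600))**2 = (-4 + sqrt(32500/9))**2 = (-4 + 50*sqrt(13)/3)**2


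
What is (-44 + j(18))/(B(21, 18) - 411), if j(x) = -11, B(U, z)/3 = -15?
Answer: 55/456 ≈ 0.12061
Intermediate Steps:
B(U, z) = -45 (B(U, z) = 3*(-15) = -45)
(-44 + j(18))/(B(21, 18) - 411) = (-44 - 11)/(-45 - 411) = -55/(-456) = -55*(-1/456) = 55/456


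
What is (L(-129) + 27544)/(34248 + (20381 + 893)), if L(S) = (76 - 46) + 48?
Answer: 13811/27761 ≈ 0.49750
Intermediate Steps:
L(S) = 78 (L(S) = 30 + 48 = 78)
(L(-129) + 27544)/(34248 + (20381 + 893)) = (78 + 27544)/(34248 + (20381 + 893)) = 27622/(34248 + 21274) = 27622/55522 = 27622*(1/55522) = 13811/27761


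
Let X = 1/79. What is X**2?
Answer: 1/6241 ≈ 0.00016023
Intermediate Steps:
X = 1/79 ≈ 0.012658
X**2 = (1/79)**2 = 1/6241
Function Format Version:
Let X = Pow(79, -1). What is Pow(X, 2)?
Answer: Rational(1, 6241) ≈ 0.00016023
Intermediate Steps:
X = Rational(1, 79) ≈ 0.012658
Pow(X, 2) = Pow(Rational(1, 79), 2) = Rational(1, 6241)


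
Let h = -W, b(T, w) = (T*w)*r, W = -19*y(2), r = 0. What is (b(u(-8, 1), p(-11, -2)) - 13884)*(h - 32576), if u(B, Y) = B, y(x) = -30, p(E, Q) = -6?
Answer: 460199064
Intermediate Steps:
W = 570 (W = -19*(-30) = 570)
b(T, w) = 0 (b(T, w) = (T*w)*0 = 0)
h = -570 (h = -1*570 = -570)
(b(u(-8, 1), p(-11, -2)) - 13884)*(h - 32576) = (0 - 13884)*(-570 - 32576) = -13884*(-33146) = 460199064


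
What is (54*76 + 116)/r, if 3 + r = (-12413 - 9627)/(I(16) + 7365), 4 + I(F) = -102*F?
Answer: -24176380/39227 ≈ -616.32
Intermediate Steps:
I(F) = -4 - 102*F
r = -39227/5729 (r = -3 + (-12413 - 9627)/((-4 - 102*16) + 7365) = -3 - 22040/((-4 - 1632) + 7365) = -3 - 22040/(-1636 + 7365) = -3 - 22040/5729 = -39227/5729 ≈ -6.8471)
(54*76 + 116)/r = (54*76 + 116)/(-39227/5729) = (4104 + 116)*(-5729/39227) = 4220*(-5729/39227) = -24176380/39227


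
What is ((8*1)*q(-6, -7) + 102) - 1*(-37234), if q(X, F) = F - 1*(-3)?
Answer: 37304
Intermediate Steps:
q(X, F) = 3 + F (q(X, F) = F + 3 = 3 + F)
((8*1)*q(-6, -7) + 102) - 1*(-37234) = ((8*1)*(3 - 7) + 102) - 1*(-37234) = (8*(-4) + 102) + 37234 = (-32 + 102) + 37234 = 70 + 37234 = 37304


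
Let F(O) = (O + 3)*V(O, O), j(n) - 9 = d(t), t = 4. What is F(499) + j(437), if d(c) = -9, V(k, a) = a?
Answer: 250498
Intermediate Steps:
j(n) = 0 (j(n) = 9 - 9 = 0)
F(O) = O*(3 + O) (F(O) = (O + 3)*O = (3 + O)*O = O*(3 + O))
F(499) + j(437) = 499*(3 + 499) + 0 = 499*502 + 0 = 250498 + 0 = 250498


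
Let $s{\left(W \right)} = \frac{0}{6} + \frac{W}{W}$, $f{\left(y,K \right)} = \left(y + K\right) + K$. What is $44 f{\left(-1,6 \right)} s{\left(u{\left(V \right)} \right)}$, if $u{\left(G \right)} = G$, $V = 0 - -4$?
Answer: $484$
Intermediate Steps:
$V = 4$ ($V = 0 + 4 = 4$)
$f{\left(y,K \right)} = y + 2 K$ ($f{\left(y,K \right)} = \left(K + y\right) + K = y + 2 K$)
$s{\left(W \right)} = 1$ ($s{\left(W \right)} = 0 \cdot \frac{1}{6} + 1 = 0 + 1 = 1$)
$44 f{\left(-1,6 \right)} s{\left(u{\left(V \right)} \right)} = 44 \left(-1 + 2 \cdot 6\right) 1 = 44 \left(-1 + 12\right) 1 = 44 \cdot 11 \cdot 1 = 484 \cdot 1 = 484$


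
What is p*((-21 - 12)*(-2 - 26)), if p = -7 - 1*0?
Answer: -6468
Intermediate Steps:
p = -7 (p = -7 + 0 = -7)
p*((-21 - 12)*(-2 - 26)) = -7*(-21 - 12)*(-2 - 26) = -(-231)*(-28) = -7*924 = -6468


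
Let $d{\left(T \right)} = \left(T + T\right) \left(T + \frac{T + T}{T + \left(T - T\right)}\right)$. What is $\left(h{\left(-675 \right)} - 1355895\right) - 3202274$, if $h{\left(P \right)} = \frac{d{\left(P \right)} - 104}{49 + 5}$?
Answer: $- \frac{122616340}{27} \approx -4.5413 \cdot 10^{6}$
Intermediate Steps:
$d{\left(T \right)} = 2 T \left(2 + T\right)$ ($d{\left(T \right)} = 2 T \left(T + \frac{2 T}{T + 0}\right) = 2 T \left(T + \frac{2 T}{T}\right) = 2 T \left(T + 2\right) = 2 T \left(2 + T\right)$)
$h{\left(P \right)} = - \frac{52}{27} + \frac{P \left(2 + P\right)}{27}$ ($h{\left(P \right)} = \frac{2 P \left(2 + P\right) - 104}{49 + 5} = \frac{-104 + 2 P \left(2 + P\right)}{54} = \left(-104 + 2 P \left(2 + P\right)\right) \frac{1}{54} = - \frac{52}{27} + \frac{P \left(2 + P\right)}{27}$)
$\left(h{\left(-675 \right)} - 1355895\right) - 3202274 = \left(\left(- \frac{52}{27} + \frac{1}{27} \left(-675\right) \left(2 - 675\right)\right) - 1355895\right) - 3202274 = \left(\left(- \frac{52}{27} + \frac{1}{27} \left(-675\right) \left(-673\right)\right) - 1355895\right) - 3202274 = \left(\left(- \frac{52}{27} + 16825\right) - 1355895\right) - 3202274 = \left(\frac{454223}{27} - 1355895\right) - 3202274 = - \frac{36154942}{27} - 3202274 = - \frac{122616340}{27}$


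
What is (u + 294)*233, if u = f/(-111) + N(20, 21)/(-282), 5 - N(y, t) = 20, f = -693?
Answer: 243352423/3478 ≈ 69969.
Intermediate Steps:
N(y, t) = -15 (N(y, t) = 5 - 1*20 = 5 - 20 = -15)
u = 21899/3478 (u = -693/(-111) - 15/(-282) = -693*(-1/111) - 15*(-1/282) = 231/37 + 5/94 = 21899/3478 ≈ 6.2964)
(u + 294)*233 = (21899/3478 + 294)*233 = (1044431/3478)*233 = 243352423/3478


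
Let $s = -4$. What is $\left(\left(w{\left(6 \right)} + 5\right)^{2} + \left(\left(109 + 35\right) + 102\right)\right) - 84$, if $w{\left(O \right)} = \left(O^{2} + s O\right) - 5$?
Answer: $306$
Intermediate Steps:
$w{\left(O \right)} = -5 + O^{2} - 4 O$ ($w{\left(O \right)} = \left(O^{2} - 4 O\right) - 5 = -5 + O^{2} - 4 O$)
$\left(\left(w{\left(6 \right)} + 5\right)^{2} + \left(\left(109 + 35\right) + 102\right)\right) - 84 = \left(\left(\left(-5 + 6^{2} - 24\right) + 5\right)^{2} + \left(\left(109 + 35\right) + 102\right)\right) - 84 = \left(\left(\left(-5 + 36 - 24\right) + 5\right)^{2} + \left(144 + 102\right)\right) - 84 = \left(\left(7 + 5\right)^{2} + 246\right) - 84 = \left(12^{2} + 246\right) - 84 = \left(144 + 246\right) - 84 = 390 - 84 = 306$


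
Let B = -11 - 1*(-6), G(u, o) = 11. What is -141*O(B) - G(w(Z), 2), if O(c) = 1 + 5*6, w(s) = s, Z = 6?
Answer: -4382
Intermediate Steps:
B = -5 (B = -11 + 6 = -5)
O(c) = 31 (O(c) = 1 + 30 = 31)
-141*O(B) - G(w(Z), 2) = -141*31 - 1*11 = -4371 - 11 = -4382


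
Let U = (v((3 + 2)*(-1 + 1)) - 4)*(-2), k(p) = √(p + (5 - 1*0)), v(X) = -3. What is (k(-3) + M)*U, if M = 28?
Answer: 392 + 14*√2 ≈ 411.80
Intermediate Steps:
k(p) = √(5 + p) (k(p) = √(p + (5 + 0)) = √(p + 5) = √(5 + p))
U = 14 (U = (-3 - 4)*(-2) = -7*(-2) = 14)
(k(-3) + M)*U = (√(5 - 3) + 28)*14 = (√2 + 28)*14 = (28 + √2)*14 = 392 + 14*√2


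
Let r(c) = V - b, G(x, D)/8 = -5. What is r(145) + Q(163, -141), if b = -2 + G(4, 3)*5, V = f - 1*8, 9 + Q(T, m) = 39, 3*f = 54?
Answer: 242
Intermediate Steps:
f = 18 (f = (⅓)*54 = 18)
Q(T, m) = 30 (Q(T, m) = -9 + 39 = 30)
G(x, D) = -40 (G(x, D) = 8*(-5) = -40)
V = 10 (V = 18 - 1*8 = 18 - 8 = 10)
b = -202 (b = -2 - 40*5 = -2 - 200 = -202)
r(c) = 212 (r(c) = 10 - 1*(-202) = 10 + 202 = 212)
r(145) + Q(163, -141) = 212 + 30 = 242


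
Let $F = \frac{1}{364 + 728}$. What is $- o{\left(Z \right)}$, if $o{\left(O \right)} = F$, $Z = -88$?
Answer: $- \frac{1}{1092} \approx -0.00091575$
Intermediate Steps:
$F = \frac{1}{1092} \approx 0.00091575$
$o{\left(O \right)} = \frac{1}{1092}$
$- o{\left(Z \right)} = \left(-1\right) \frac{1}{1092} = - \frac{1}{1092}$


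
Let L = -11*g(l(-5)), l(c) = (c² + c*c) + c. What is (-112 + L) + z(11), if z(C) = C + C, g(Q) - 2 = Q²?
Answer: -22387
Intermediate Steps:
l(c) = c + 2*c² (l(c) = (c² + c²) + c = 2*c² + c = c + 2*c²)
g(Q) = 2 + Q²
L = -22297 (L = -11*(2 + (-5*(1 + 2*(-5)))²) = -11*(2 + (-5*(1 - 10))²) = -11*(2 + (-5*(-9))²) = -11*(2 + 45²) = -11*(2 + 2025) = -11*2027 = -22297)
z(C) = 2*C
(-112 + L) + z(11) = (-112 - 22297) + 2*11 = -22409 + 22 = -22387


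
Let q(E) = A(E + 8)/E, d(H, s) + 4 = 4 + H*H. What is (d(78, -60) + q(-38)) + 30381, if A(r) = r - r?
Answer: 36465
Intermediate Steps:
d(H, s) = H² (d(H, s) = -4 + (4 + H*H) = -4 + (4 + H²) = H²)
A(r) = 0
q(E) = 0 (q(E) = 0/E = 0)
(d(78, -60) + q(-38)) + 30381 = (78² + 0) + 30381 = (6084 + 0) + 30381 = 6084 + 30381 = 36465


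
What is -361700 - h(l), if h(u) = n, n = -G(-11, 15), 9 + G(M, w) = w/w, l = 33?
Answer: -361708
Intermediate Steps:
G(M, w) = -8 (G(M, w) = -9 + w/w = -9 + 1 = -8)
n = 8 (n = -1*(-8) = 8)
h(u) = 8
-361700 - h(l) = -361700 - 1*8 = -361700 - 8 = -361708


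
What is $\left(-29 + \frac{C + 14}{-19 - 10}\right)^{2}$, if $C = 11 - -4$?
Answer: $900$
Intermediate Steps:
$C = 15$ ($C = 11 + 4 = 15$)
$\left(-29 + \frac{C + 14}{-19 - 10}\right)^{2} = \left(-29 + \frac{15 + 14}{-19 - 10}\right)^{2} = \left(-29 + \frac{29}{-29}\right)^{2} = \left(-29 + 29 \left(- \frac{1}{29}\right)\right)^{2} = \left(-29 - 1\right)^{2} = \left(-30\right)^{2} = 900$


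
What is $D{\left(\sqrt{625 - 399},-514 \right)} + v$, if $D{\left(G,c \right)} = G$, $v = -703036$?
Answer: $-703036 + \sqrt{226} \approx -7.0302 \cdot 10^{5}$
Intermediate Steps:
$D{\left(\sqrt{625 - 399},-514 \right)} + v = \sqrt{625 - 399} - 703036 = \sqrt{226} - 703036 = -703036 + \sqrt{226}$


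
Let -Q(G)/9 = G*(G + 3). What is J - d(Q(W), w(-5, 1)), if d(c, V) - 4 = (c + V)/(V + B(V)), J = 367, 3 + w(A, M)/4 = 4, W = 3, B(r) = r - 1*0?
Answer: 1531/4 ≈ 382.75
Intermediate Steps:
B(r) = r (B(r) = r + 0 = r)
Q(G) = -9*G*(3 + G) (Q(G) = -9*G*(G + 3) = -9*G*(3 + G))
w(A, M) = 4 (w(A, M) = -12 + 4*4 = -12 + 16 = 4)
d(c, V) = 4 + (V + c)/(2*V) (d(c, V) = 4 + (c + V)/(V + V) = 4 + (V + c)/((2*V)) = 4 + (V + c)*(1/(2*V)) = 4 + (V + c)/(2*V))
J - d(Q(W), w(-5, 1)) = 367 - (-9*3*(3 + 3) + 9*4)/(2*4) = 367 - (-9*3*6 + 36)/(2*4) = 367 - (-162 + 36)/(2*4) = 367 - (-126)/(2*4) = 367 - 1*(-63/4) = 367 + 63/4 = 1531/4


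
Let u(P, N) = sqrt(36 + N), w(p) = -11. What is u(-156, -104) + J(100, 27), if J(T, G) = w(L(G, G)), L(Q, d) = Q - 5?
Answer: -11 + 2*I*sqrt(17) ≈ -11.0 + 8.2462*I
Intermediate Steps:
L(Q, d) = -5 + Q
J(T, G) = -11
u(-156, -104) + J(100, 27) = sqrt(36 - 104) - 11 = sqrt(-68) - 11 = 2*I*sqrt(17) - 11 = -11 + 2*I*sqrt(17)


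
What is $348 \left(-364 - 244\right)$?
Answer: $-211584$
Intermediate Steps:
$348 \left(-364 - 244\right) = 348 \left(-608\right) = -211584$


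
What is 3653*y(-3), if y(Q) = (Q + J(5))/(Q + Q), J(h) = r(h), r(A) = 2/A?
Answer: 47489/30 ≈ 1583.0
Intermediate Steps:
J(h) = 2/h
y(Q) = (2/5 + Q)/(2*Q) (y(Q) = (Q + 2/5)/(Q + Q) = (Q + 2*(1/5))/((2*Q)) = (Q + 2/5)*(1/(2*Q)) = (2/5 + Q)*(1/(2*Q)) = (2/5 + Q)/(2*Q))
3653*y(-3) = 3653*((1/10)*(2 + 5*(-3))/(-3)) = 3653*((1/10)*(-1/3)*(2 - 15)) = 3653*((1/10)*(-1/3)*(-13)) = 3653*(13/30) = 47489/30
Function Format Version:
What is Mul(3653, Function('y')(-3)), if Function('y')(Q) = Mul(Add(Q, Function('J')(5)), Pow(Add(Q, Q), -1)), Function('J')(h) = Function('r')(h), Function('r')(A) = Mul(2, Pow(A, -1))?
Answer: Rational(47489, 30) ≈ 1583.0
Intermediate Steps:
Function('J')(h) = Mul(2, Pow(h, -1))
Function('y')(Q) = Mul(Rational(1, 2), Pow(Q, -1), Add(Rational(2, 5), Q)) (Function('y')(Q) = Mul(Add(Q, Mul(2, Pow(5, -1))), Pow(Add(Q, Q), -1)) = Mul(Add(Q, Mul(2, Rational(1, 5))), Pow(Mul(2, Q), -1)) = Mul(Add(Q, Rational(2, 5)), Mul(Rational(1, 2), Pow(Q, -1))) = Mul(Add(Rational(2, 5), Q), Mul(Rational(1, 2), Pow(Q, -1))) = Mul(Rational(1, 2), Pow(Q, -1), Add(Rational(2, 5), Q)))
Mul(3653, Function('y')(-3)) = Mul(3653, Mul(Rational(1, 10), Pow(-3, -1), Add(2, Mul(5, -3)))) = Mul(3653, Mul(Rational(1, 10), Rational(-1, 3), Add(2, -15))) = Mul(3653, Mul(Rational(1, 10), Rational(-1, 3), -13)) = Mul(3653, Rational(13, 30)) = Rational(47489, 30)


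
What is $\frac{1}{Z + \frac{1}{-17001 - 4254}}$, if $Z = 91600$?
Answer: $\frac{21255}{1946957999} \approx 1.0917 \cdot 10^{-5}$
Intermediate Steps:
$\frac{1}{Z + \frac{1}{-17001 - 4254}} = \frac{1}{91600 + \frac{1}{-17001 - 4254}} = \frac{1}{91600 + \frac{1}{-21255}} = \frac{1}{91600 - \frac{1}{21255}} = \frac{1}{\frac{1946957999}{21255}} = \frac{21255}{1946957999}$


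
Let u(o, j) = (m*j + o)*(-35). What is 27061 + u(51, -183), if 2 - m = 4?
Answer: 12466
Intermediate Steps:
m = -2 (m = 2 - 1*4 = 2 - 4 = -2)
u(o, j) = -35*o + 70*j (u(o, j) = (-2*j + o)*(-35) = (o - 2*j)*(-35) = -35*o + 70*j)
27061 + u(51, -183) = 27061 + (-35*51 + 70*(-183)) = 27061 + (-1785 - 12810) = 27061 - 14595 = 12466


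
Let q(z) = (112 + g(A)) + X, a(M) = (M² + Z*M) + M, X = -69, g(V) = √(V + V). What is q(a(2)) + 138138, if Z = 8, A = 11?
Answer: 138181 + √22 ≈ 1.3819e+5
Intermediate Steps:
g(V) = √2*√V (g(V) = √(2*V) = √2*√V)
a(M) = M² + 9*M (a(M) = (M² + 8*M) + M = M² + 9*M)
q(z) = 43 + √22 (q(z) = (112 + √2*√11) - 69 = (112 + √22) - 69 = 43 + √22)
q(a(2)) + 138138 = (43 + √22) + 138138 = 138181 + √22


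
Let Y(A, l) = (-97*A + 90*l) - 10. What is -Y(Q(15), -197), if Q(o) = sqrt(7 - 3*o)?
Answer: 17740 + 97*I*sqrt(38) ≈ 17740.0 + 597.95*I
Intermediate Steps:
Y(A, l) = -10 - 97*A + 90*l
-Y(Q(15), -197) = -(-10 - 97*sqrt(7 - 3*15) + 90*(-197)) = -(-10 - 97*sqrt(7 - 45) - 17730) = -(-10 - 97*I*sqrt(38) - 17730) = -(-17740 - 97*I*sqrt(38)) = 17740 + 97*I*sqrt(38)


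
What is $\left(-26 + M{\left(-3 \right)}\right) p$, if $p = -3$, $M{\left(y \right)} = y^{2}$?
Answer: $51$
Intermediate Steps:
$\left(-26 + M{\left(-3 \right)}\right) p = \left(-26 + \left(-3\right)^{2}\right) \left(-3\right) = \left(-26 + 9\right) \left(-3\right) = \left(-17\right) \left(-3\right) = 51$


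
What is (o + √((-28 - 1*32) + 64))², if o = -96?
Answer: 8836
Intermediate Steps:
(o + √((-28 - 1*32) + 64))² = (-96 + √((-28 - 1*32) + 64))² = (-96 + √((-28 - 32) + 64))² = (-96 + √(-60 + 64))² = (-96 + √4)² = (-96 + 2)² = (-94)² = 8836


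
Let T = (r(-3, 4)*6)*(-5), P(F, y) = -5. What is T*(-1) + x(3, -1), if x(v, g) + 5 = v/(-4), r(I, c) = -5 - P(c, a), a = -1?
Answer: -23/4 ≈ -5.7500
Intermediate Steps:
r(I, c) = 0 (r(I, c) = -5 - 1*(-5) = -5 + 5 = 0)
x(v, g) = -5 - v/4 (x(v, g) = -5 + v/(-4) = -5 + v*(-¼) = -5 - v/4)
T = 0 (T = (0*6)*(-5) = 0*(-5) = 0)
T*(-1) + x(3, -1) = 0*(-1) + (-5 - ¼*3) = 0 + (-5 - ¾) = 0 - 23/4 = -23/4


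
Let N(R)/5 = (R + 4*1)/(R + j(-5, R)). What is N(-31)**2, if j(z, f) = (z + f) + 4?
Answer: 225/49 ≈ 4.5918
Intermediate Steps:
j(z, f) = 4 + f + z (j(z, f) = (f + z) + 4 = 4 + f + z)
N(R) = 5*(4 + R)/(-1 + 2*R) (N(R) = 5*((R + 4*1)/(R + (4 + R - 5))) = 5*((R + 4)/(R + (-1 + R))) = 5*((4 + R)/(-1 + 2*R)) = 5*(4 + R)/(-1 + 2*R))
N(-31)**2 = (5*(4 - 31)/(-1 + 2*(-31)))**2 = (5*(-27)/(-1 - 62))**2 = (5*(-27)/(-63))**2 = (5*(-1/63)*(-27))**2 = (15/7)**2 = 225/49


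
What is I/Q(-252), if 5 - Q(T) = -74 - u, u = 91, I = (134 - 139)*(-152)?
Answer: 76/17 ≈ 4.4706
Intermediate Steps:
I = 760 (I = -5*(-152) = 760)
Q(T) = 170 (Q(T) = 5 - (-74 - 1*91) = 5 - (-74 - 91) = 5 - 1*(-165) = 5 + 165 = 170)
I/Q(-252) = 760/170 = 760*(1/170) = 76/17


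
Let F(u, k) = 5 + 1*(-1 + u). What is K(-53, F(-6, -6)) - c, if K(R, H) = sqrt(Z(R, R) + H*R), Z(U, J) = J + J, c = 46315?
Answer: -46315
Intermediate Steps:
F(u, k) = 4 + u (F(u, k) = 5 + (-1 + u) = 4 + u)
Z(U, J) = 2*J
K(R, H) = sqrt(2*R + H*R)
K(-53, F(-6, -6)) - c = sqrt(-53*(2 + (4 - 6))) - 1*46315 = sqrt(-53*(2 - 2)) - 46315 = sqrt(-53*0) - 46315 = sqrt(0) - 46315 = 0 - 46315 = -46315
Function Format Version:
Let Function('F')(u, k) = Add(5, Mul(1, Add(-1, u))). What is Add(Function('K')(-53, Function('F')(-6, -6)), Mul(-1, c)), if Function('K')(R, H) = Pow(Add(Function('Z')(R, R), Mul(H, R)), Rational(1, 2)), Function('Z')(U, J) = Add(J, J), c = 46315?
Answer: -46315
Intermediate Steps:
Function('F')(u, k) = Add(4, u) (Function('F')(u, k) = Add(5, Add(-1, u)) = Add(4, u))
Function('Z')(U, J) = Mul(2, J)
Function('K')(R, H) = Pow(Add(Mul(2, R), Mul(H, R)), Rational(1, 2))
Add(Function('K')(-53, Function('F')(-6, -6)), Mul(-1, c)) = Add(Pow(Mul(-53, Add(2, Add(4, -6))), Rational(1, 2)), Mul(-1, 46315)) = Add(Pow(Mul(-53, Add(2, -2)), Rational(1, 2)), -46315) = Add(Pow(Mul(-53, 0), Rational(1, 2)), -46315) = Add(Pow(0, Rational(1, 2)), -46315) = Add(0, -46315) = -46315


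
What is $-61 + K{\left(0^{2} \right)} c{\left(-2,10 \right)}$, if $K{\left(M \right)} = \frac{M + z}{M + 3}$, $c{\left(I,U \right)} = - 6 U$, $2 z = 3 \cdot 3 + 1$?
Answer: $-161$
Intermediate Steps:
$z = 5$ ($z = \frac{3 \cdot 3 + 1}{2} = \frac{9 + 1}{2} = \frac{1}{2} \cdot 10 = 5$)
$K{\left(M \right)} = \frac{5 + M}{3 + M}$ ($K{\left(M \right)} = \frac{M + 5}{M + 3} = \frac{5 + M}{3 + M}$)
$-61 + K{\left(0^{2} \right)} c{\left(-2,10 \right)} = -61 + \frac{5 + 0^{2}}{3 + 0^{2}} \left(\left(-6\right) 10\right) = -61 + \frac{5 + 0}{3 + 0} \left(-60\right) = -61 + \frac{1}{3} \cdot 5 \left(-60\right) = -61 + \frac{5}{3} \left(-60\right) = -61 - 100 = -161$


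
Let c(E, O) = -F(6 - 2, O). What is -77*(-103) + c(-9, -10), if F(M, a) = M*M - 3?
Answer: 7918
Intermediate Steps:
F(M, a) = -3 + M² (F(M, a) = M² - 3 = -3 + M²)
c(E, O) = -13 (c(E, O) = -(-3 + (6 - 2)²) = -(-3 + 4²) = -(-3 + 16) = -1*13 = -13)
-77*(-103) + c(-9, -10) = -77*(-103) - 13 = 7931 - 13 = 7918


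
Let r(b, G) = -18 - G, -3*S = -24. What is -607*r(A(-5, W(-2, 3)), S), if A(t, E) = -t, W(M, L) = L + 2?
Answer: 15782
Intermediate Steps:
S = 8 (S = -1/3*(-24) = 8)
W(M, L) = 2 + L
-607*r(A(-5, W(-2, 3)), S) = -607/(1/(-18 - 1*8)) = -607/(1/(-18 - 8)) = -607/(1/(-26)) = -607/(-1/26) = -607*(-26) = 15782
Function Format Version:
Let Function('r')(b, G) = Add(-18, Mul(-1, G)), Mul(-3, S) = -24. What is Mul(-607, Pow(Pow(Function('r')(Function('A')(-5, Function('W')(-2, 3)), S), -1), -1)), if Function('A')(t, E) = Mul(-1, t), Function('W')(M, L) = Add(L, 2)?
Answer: 15782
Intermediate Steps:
S = 8 (S = Mul(Rational(-1, 3), -24) = 8)
Function('W')(M, L) = Add(2, L)
Mul(-607, Pow(Pow(Function('r')(Function('A')(-5, Function('W')(-2, 3)), S), -1), -1)) = Mul(-607, Pow(Pow(Add(-18, Mul(-1, 8)), -1), -1)) = Mul(-607, Pow(Pow(Add(-18, -8), -1), -1)) = Mul(-607, Pow(Pow(-26, -1), -1)) = Mul(-607, Pow(Rational(-1, 26), -1)) = Mul(-607, -26) = 15782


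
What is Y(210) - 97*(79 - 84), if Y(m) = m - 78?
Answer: 617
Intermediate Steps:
Y(m) = -78 + m
Y(210) - 97*(79 - 84) = (-78 + 210) - 97*(79 - 84) = 132 - 97*(-5) = 132 - 1*(-485) = 132 + 485 = 617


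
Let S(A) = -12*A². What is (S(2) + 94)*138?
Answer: 6348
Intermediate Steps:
(S(2) + 94)*138 = (-12*2² + 94)*138 = (-12*4 + 94)*138 = (-48 + 94)*138 = 46*138 = 6348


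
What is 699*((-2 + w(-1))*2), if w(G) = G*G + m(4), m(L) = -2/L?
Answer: -2097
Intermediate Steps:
w(G) = -1/2 + G**2 (w(G) = G*G - 2/4 = G**2 - 2*1/4 = G**2 - 1/2 = -1/2 + G**2)
699*((-2 + w(-1))*2) = 699*((-2 + (-1/2 + (-1)**2))*2) = 699*((-2 + (-1/2 + 1))*2) = 699*((-2 + 1/2)*2) = 699*(-3/2*2) = 699*(-3) = -2097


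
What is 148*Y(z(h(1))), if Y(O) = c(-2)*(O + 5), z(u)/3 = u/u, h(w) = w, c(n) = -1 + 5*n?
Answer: -13024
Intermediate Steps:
z(u) = 3 (z(u) = 3*(u/u) = 3*1 = 3)
Y(O) = -55 - 11*O (Y(O) = (-1 + 5*(-2))*(O + 5) = (-1 - 10)*(5 + O) = -11*(5 + O) = -55 - 11*O)
148*Y(z(h(1))) = 148*(-55 - 11*3) = 148*(-55 - 33) = 148*(-88) = -13024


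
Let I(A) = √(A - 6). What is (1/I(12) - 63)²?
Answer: (378 - √6)²/36 ≈ 3917.7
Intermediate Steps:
I(A) = √(-6 + A)
(1/I(12) - 63)² = (1/(√(-6 + 12)) - 63)² = (1/(√6) - 63)² = (√6/6 - 63)² = (-63 + √6/6)²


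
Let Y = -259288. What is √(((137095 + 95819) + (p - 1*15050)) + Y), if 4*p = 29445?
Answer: 3*I*√15139/2 ≈ 184.56*I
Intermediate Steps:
p = 29445/4 (p = (¼)*29445 = 29445/4 ≈ 7361.3)
√(((137095 + 95819) + (p - 1*15050)) + Y) = √(((137095 + 95819) + (29445/4 - 1*15050)) - 259288) = √((232914 + (29445/4 - 15050)) - 259288) = √((232914 - 30755/4) - 259288) = √(900901/4 - 259288) = √(-136251/4) = 3*I*√15139/2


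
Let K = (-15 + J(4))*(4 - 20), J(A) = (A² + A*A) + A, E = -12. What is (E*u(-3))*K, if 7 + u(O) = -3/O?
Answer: -24192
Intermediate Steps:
J(A) = A + 2*A² (J(A) = (A² + A²) + A = 2*A² + A = A + 2*A²)
K = -336 (K = (-15 + 4*(1 + 2*4))*(4 - 20) = (-15 + 4*(1 + 8))*(-16) = (-15 + 4*9)*(-16) = (-15 + 36)*(-16) = 21*(-16) = -336)
u(O) = -7 - 3/O
(E*u(-3))*K = -12*(-7 - 3/(-3))*(-336) = -12*(-7 - 3*(-⅓))*(-336) = -12*(-7 + 1)*(-336) = -12*(-6)*(-336) = 72*(-336) = -24192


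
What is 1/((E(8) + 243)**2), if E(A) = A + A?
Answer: 1/67081 ≈ 1.4907e-5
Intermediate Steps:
E(A) = 2*A
1/((E(8) + 243)**2) = 1/((2*8 + 243)**2) = 1/((16 + 243)**2) = 1/(259**2) = 1/67081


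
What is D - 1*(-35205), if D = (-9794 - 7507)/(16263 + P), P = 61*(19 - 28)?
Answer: 184398023/5238 ≈ 35204.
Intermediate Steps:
P = -549 (P = 61*(-9) = -549)
D = -5767/5238 (D = (-9794 - 7507)/(16263 - 549) = -17301/15714 = -17301*1/15714 = -5767/5238 ≈ -1.1010)
D - 1*(-35205) = -5767/5238 - 1*(-35205) = -5767/5238 + 35205 = 184398023/5238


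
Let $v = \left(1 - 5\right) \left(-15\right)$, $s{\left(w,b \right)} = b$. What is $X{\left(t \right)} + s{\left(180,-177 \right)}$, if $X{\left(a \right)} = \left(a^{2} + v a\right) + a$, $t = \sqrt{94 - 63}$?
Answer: $-146 + 61 \sqrt{31} \approx 193.63$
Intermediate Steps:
$t = \sqrt{31} \approx 5.5678$
$v = 60$ ($v = \left(1 - 5\right) \left(-15\right) = \left(-4\right) \left(-15\right) = 60$)
$X{\left(a \right)} = a^{2} + 61 a$ ($X{\left(a \right)} = \left(a^{2} + 60 a\right) + a = a^{2} + 61 a$)
$X{\left(t \right)} + s{\left(180,-177 \right)} = \sqrt{31} \left(61 + \sqrt{31}\right) - 177 = -177 + \sqrt{31} \left(61 + \sqrt{31}\right)$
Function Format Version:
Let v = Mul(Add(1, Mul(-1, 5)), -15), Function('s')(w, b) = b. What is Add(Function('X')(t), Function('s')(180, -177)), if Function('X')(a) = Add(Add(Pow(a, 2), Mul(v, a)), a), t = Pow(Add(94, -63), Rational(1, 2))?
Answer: Add(-146, Mul(61, Pow(31, Rational(1, 2)))) ≈ 193.63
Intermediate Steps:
t = Pow(31, Rational(1, 2)) ≈ 5.5678
v = 60 (v = Mul(Add(1, -5), -15) = Mul(-4, -15) = 60)
Function('X')(a) = Add(Pow(a, 2), Mul(61, a)) (Function('X')(a) = Add(Add(Pow(a, 2), Mul(60, a)), a) = Add(Pow(a, 2), Mul(61, a)))
Add(Function('X')(t), Function('s')(180, -177)) = Add(Mul(Pow(31, Rational(1, 2)), Add(61, Pow(31, Rational(1, 2)))), -177) = Add(-177, Mul(Pow(31, Rational(1, 2)), Add(61, Pow(31, Rational(1, 2)))))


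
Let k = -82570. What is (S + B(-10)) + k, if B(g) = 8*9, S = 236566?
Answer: 154068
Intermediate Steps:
B(g) = 72
(S + B(-10)) + k = (236566 + 72) - 82570 = 236638 - 82570 = 154068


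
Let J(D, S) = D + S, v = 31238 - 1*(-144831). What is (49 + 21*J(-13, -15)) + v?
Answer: 175530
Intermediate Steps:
v = 176069 (v = 31238 + 144831 = 176069)
(49 + 21*J(-13, -15)) + v = (49 + 21*(-13 - 15)) + 176069 = (49 + 21*(-28)) + 176069 = (49 - 588) + 176069 = -539 + 176069 = 175530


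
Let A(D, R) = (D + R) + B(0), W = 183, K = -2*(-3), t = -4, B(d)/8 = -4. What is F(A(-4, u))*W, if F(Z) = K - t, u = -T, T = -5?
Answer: 1830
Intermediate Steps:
B(d) = -32 (B(d) = 8*(-4) = -32)
K = 6
u = 5 (u = -1*(-5) = 5)
A(D, R) = -32 + D + R (A(D, R) = (D + R) - 32 = -32 + D + R)
F(Z) = 10 (F(Z) = 6 - 1*(-4) = 6 + 4 = 10)
F(A(-4, u))*W = 10*183 = 1830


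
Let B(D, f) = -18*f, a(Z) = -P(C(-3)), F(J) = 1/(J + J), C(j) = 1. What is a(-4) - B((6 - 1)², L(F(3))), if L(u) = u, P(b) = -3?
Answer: 6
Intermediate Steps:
F(J) = 1/(2*J)
a(Z) = 3 (a(Z) = -1*(-3) = 3)
a(-4) - B((6 - 1)², L(F(3))) = 3 - (-18)*(½)/3 = 3 - (-18)*(½)*(⅓) = 3 - (-18)/6 = 3 - 1*(-3) = 3 + 3 = 6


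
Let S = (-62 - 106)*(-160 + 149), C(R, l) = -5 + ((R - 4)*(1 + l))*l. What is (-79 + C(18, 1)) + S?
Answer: 1792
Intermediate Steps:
C(R, l) = -5 + l*(1 + l)*(-4 + R) (C(R, l) = -5 + ((-4 + R)*(1 + l))*l = -5 + ((1 + l)*(-4 + R))*l = -5 + l*(1 + l)*(-4 + R))
S = 1848 (S = -168*(-11) = 1848)
(-79 + C(18, 1)) + S = (-79 + (-5 - 4*1 - 4*1² + 18*1 + 18*1²)) + 1848 = (-79 + (-5 - 4 - 4*1 + 18 + 18*1)) + 1848 = (-79 + (-5 - 4 - 4 + 18 + 18)) + 1848 = (-79 + 23) + 1848 = -56 + 1848 = 1792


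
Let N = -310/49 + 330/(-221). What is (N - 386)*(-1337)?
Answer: 814552734/1547 ≈ 5.2654e+5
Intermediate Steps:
N = -84680/10829 (N = -310*1/49 + 330*(-1/221) = -310/49 - 330/221 = -84680/10829 ≈ -7.8197)
(N - 386)*(-1337) = (-84680/10829 - 386)*(-1337) = -4264674/10829*(-1337) = 814552734/1547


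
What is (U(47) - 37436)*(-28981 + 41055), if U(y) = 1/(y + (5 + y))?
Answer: -44748212062/99 ≈ -4.5200e+8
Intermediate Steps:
U(y) = 1/(5 + 2*y)
(U(47) - 37436)*(-28981 + 41055) = (1/(5 + 2*47) - 37436)*(-28981 + 41055) = (1/(5 + 94) - 37436)*12074 = (1/99 - 37436)*12074 = -3706163/99*12074 = -44748212062/99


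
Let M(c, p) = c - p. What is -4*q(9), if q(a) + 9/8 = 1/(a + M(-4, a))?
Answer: 11/2 ≈ 5.5000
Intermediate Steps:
q(a) = -11/8 (q(a) = -9/8 + 1/(a + (-4 - a)) = -9/8 + 1/(-4) = -9/8 - ¼ = -11/8)
-4*q(9) = -4*(-11/8) = 11/2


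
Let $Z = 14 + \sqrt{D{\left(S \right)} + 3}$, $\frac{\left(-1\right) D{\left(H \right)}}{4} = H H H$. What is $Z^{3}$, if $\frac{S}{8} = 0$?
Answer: $\left(14 + \sqrt{3}\right)^{3} \approx 3893.6$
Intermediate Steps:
$S = 0$ ($S = 8 \cdot 0 = 0$)
$D{\left(H \right)} = - 4 H^{3}$ ($D{\left(H \right)} = - 4 H H H = - 4 H^{2} H = - 4 H^{3}$)
$Z = 14 + \sqrt{3}$ ($Z = 14 + \sqrt{- 4 \cdot 0^{3} + 3} = 14 + \sqrt{\left(-4\right) 0 + 3} = 14 + \sqrt{0 + 3} = 14 + \sqrt{3} \approx 15.732$)
$Z^{3} = \left(14 + \sqrt{3}\right)^{3}$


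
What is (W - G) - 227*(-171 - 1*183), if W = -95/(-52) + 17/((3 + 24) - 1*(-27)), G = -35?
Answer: 112874779/1404 ≈ 80395.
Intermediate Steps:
W = 3007/1404 (W = -95*(-1/52) + 17/(27 + 27) = 95/52 + 17/54 = 3007/1404 ≈ 2.1417)
(W - G) - 227*(-171 - 1*183) = (3007/1404 - 1*(-35)) - 227*(-171 - 1*183) = (3007/1404 + 35) - 227*(-171 - 183) = 52147/1404 - 227*(-354) = 52147/1404 + 80358 = 112874779/1404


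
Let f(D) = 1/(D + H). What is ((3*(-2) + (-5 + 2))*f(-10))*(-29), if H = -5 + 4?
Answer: -261/11 ≈ -23.727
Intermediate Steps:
H = -1
f(D) = 1/(-1 + D) (f(D) = 1/(D - 1) = 1/(-1 + D))
((3*(-2) + (-5 + 2))*f(-10))*(-29) = ((3*(-2) + (-5 + 2))/(-1 - 10))*(-29) = ((-6 - 3)/(-11))*(-29) = -9*(-1/11)*(-29) = (9/11)*(-29) = -261/11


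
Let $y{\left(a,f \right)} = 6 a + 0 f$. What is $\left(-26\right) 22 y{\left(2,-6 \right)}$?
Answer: $-6864$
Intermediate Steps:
$y{\left(a,f \right)} = 6 a$ ($y{\left(a,f \right)} = 6 a + 0 = 6 a$)
$\left(-26\right) 22 y{\left(2,-6 \right)} = \left(-26\right) 22 \cdot 6 \cdot 2 = \left(-572\right) 12 = -6864$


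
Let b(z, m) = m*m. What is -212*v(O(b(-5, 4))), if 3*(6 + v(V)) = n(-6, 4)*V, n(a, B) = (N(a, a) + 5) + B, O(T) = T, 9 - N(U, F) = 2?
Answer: -50456/3 ≈ -16819.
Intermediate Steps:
N(U, F) = 7 (N(U, F) = 9 - 1*2 = 9 - 2 = 7)
b(z, m) = m²
n(a, B) = 12 + B (n(a, B) = (7 + 5) + B = 12 + B)
v(V) = -6 + 16*V/3 (v(V) = -6 + ((12 + 4)*V)/3 = -6 + (16*V)/3 = -6 + 16*V/3)
-212*v(O(b(-5, 4))) = -212*(-6 + (16/3)*4²) = -212*(-6 + (16/3)*16) = -212*(-6 + 256/3) = -212*238/3 = -50456/3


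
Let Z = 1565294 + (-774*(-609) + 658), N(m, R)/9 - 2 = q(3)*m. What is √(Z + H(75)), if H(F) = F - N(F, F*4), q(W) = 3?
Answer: 15*√9046 ≈ 1426.7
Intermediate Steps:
N(m, R) = 18 + 27*m (N(m, R) = 18 + 9*(3*m) = 18 + 27*m)
H(F) = -18 - 26*F (H(F) = F - (18 + 27*F) = F + (-18 - 27*F) = -18 - 26*F)
Z = 2037318 (Z = 1565294 + (471366 + 658) = 1565294 + 472024 = 2037318)
√(Z + H(75)) = √(2037318 + (-18 - 26*75)) = √(2037318 + (-18 - 1950)) = √(2037318 - 1968) = √2035350 = 15*√9046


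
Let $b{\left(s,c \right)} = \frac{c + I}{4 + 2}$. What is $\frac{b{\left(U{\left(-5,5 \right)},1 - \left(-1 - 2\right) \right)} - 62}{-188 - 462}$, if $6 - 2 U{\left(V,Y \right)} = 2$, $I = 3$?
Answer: $\frac{73}{780} \approx 0.09359$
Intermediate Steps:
$U{\left(V,Y \right)} = 2$ ($U{\left(V,Y \right)} = 3 - 1 = 2$)
$b{\left(s,c \right)} = \frac{1}{2} + \frac{c}{6}$ ($b{\left(s,c \right)} = \frac{c + 3}{4 + 2} = \frac{3 + c}{6} = \left(3 + c\right) \frac{1}{6} = \frac{1}{2} + \frac{c}{6}$)
$\frac{b{\left(U{\left(-5,5 \right)},1 - \left(-1 - 2\right) \right)} - 62}{-188 - 462} = \frac{\left(\frac{1}{2} + \frac{1 - \left(-1 - 2\right)}{6}\right) - 62}{-188 - 462} = \frac{\left(\frac{1}{2} + \frac{1 - -3}{6}\right) - 62}{-188 - 462} = \frac{\left(\frac{1}{2} + \frac{1 + 3}{6}\right) - 62}{-650} = \left(\left(\frac{1}{2} + \frac{1}{6} \cdot 4\right) - 62\right) \left(- \frac{1}{650}\right) = \left(\left(\frac{1}{2} + \frac{2}{3}\right) - 62\right) \left(- \frac{1}{650}\right) = \left(\frac{7}{6} - 62\right) \left(- \frac{1}{650}\right) = \left(- \frac{365}{6}\right) \left(- \frac{1}{650}\right) = \frac{73}{780}$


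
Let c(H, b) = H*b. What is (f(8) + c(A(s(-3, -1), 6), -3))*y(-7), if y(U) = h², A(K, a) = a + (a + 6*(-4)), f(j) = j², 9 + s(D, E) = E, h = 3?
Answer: 900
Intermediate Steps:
s(D, E) = -9 + E
A(K, a) = -24 + 2*a (A(K, a) = a + (a - 24) = a + (-24 + a) = -24 + 2*a)
y(U) = 9 (y(U) = 3² = 9)
(f(8) + c(A(s(-3, -1), 6), -3))*y(-7) = (8² + (-24 + 2*6)*(-3))*9 = (64 + (-24 + 12)*(-3))*9 = (64 - 12*(-3))*9 = (64 + 36)*9 = 100*9 = 900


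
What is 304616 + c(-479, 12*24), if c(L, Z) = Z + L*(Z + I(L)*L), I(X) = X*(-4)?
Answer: 439775908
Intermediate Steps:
I(X) = -4*X
c(L, Z) = Z + L*(Z - 4*L**2) (c(L, Z) = Z + L*(Z + (-4*L)*L) = Z + L*(Z - 4*L**2))
304616 + c(-479, 12*24) = 304616 + (12*24 - 4*(-479)**3 - 5748*24) = 304616 + (288 - 4*(-109902239) - 479*288) = 304616 + (288 + 439608956 - 137952) = 304616 + 439471292 = 439775908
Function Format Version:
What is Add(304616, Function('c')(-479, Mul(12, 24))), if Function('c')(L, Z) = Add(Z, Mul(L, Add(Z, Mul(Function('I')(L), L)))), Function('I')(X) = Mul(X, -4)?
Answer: 439775908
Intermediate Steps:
Function('I')(X) = Mul(-4, X)
Function('c')(L, Z) = Add(Z, Mul(L, Add(Z, Mul(-4, Pow(L, 2))))) (Function('c')(L, Z) = Add(Z, Mul(L, Add(Z, Mul(Mul(-4, L), L)))) = Add(Z, Mul(L, Add(Z, Mul(-4, Pow(L, 2))))))
Add(304616, Function('c')(-479, Mul(12, 24))) = Add(304616, Add(Mul(12, 24), Mul(-4, Pow(-479, 3)), Mul(-479, Mul(12, 24)))) = Add(304616, Add(288, Mul(-4, -109902239), Mul(-479, 288))) = Add(304616, Add(288, 439608956, -137952)) = Add(304616, 439471292) = 439775908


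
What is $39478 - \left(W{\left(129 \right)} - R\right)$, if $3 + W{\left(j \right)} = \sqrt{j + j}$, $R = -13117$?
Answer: $26364 - \sqrt{258} \approx 26348.0$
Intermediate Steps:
$W{\left(j \right)} = -3 + \sqrt{2} \sqrt{j}$ ($W{\left(j \right)} = -3 + \sqrt{j + j} = -3 + \sqrt{2 j} = -3 + \sqrt{2} \sqrt{j}$)
$39478 - \left(W{\left(129 \right)} - R\right) = 39478 - \left(\left(-3 + \sqrt{2} \sqrt{129}\right) - -13117\right) = 39478 - \left(\left(-3 + \sqrt{258}\right) + 13117\right) = 39478 - \left(13114 + \sqrt{258}\right) = 26364 - \sqrt{258}$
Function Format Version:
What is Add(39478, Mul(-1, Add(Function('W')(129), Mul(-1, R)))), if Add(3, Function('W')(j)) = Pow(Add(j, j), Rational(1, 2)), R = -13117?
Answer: Add(26364, Mul(-1, Pow(258, Rational(1, 2)))) ≈ 26348.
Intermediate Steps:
Function('W')(j) = Add(-3, Mul(Pow(2, Rational(1, 2)), Pow(j, Rational(1, 2)))) (Function('W')(j) = Add(-3, Pow(Add(j, j), Rational(1, 2))) = Add(-3, Pow(Mul(2, j), Rational(1, 2))) = Add(-3, Mul(Pow(2, Rational(1, 2)), Pow(j, Rational(1, 2)))))
Add(39478, Mul(-1, Add(Function('W')(129), Mul(-1, R)))) = Add(39478, Mul(-1, Add(Add(-3, Mul(Pow(2, Rational(1, 2)), Pow(129, Rational(1, 2)))), Mul(-1, -13117)))) = Add(39478, Mul(-1, Add(Add(-3, Pow(258, Rational(1, 2))), 13117))) = Add(39478, Mul(-1, Add(13114, Pow(258, Rational(1, 2))))) = Add(39478, Add(-13114, Mul(-1, Pow(258, Rational(1, 2))))) = Add(26364, Mul(-1, Pow(258, Rational(1, 2))))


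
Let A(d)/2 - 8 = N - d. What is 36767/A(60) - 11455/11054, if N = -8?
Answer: -203898509/663240 ≈ -307.43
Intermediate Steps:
A(d) = -2*d (A(d) = 16 + 2*(-8 - d) = 16 + (-16 - 2*d) = -2*d)
36767/A(60) - 11455/11054 = 36767/((-2*60)) - 11455/11054 = 36767/(-120) - 11455*1/11054 = 36767*(-1/120) - 11455/11054 = -36767/120 - 11455/11054 = -203898509/663240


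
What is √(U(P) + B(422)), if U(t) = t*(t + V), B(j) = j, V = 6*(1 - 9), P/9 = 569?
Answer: √25979255 ≈ 5097.0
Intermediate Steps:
P = 5121 (P = 9*569 = 5121)
V = -48 (V = 6*(-8) = -48)
U(t) = t*(-48 + t) (U(t) = t*(t - 48) = t*(-48 + t))
√(U(P) + B(422)) = √(5121*(-48 + 5121) + 422) = √(5121*5073 + 422) = √(25978833 + 422) = √25979255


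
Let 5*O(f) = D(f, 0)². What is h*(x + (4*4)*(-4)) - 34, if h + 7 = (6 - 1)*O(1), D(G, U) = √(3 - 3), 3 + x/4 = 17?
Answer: 22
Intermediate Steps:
x = 56 (x = -12 + 4*17 = -12 + 68 = 56)
D(G, U) = 0 (D(G, U) = √0 = 0)
O(f) = 0 (O(f) = (⅕)*0² = (⅕)*0 = 0)
h = -7 (h = -7 + (6 - 1)*0 = -7 + 5*0 = -7 + 0 = -7)
h*(x + (4*4)*(-4)) - 34 = -7*(56 + (4*4)*(-4)) - 34 = -7*(56 + 16*(-4)) - 34 = -7*(56 - 64) - 34 = -7*(-8) - 34 = 56 - 34 = 22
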